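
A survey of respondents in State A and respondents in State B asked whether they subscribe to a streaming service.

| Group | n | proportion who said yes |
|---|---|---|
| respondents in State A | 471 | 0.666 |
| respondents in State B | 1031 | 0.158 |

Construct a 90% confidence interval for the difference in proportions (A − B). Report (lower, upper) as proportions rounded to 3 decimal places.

Each SE is √(p̂(1−p̂)/n): √(0.6660·0.3340/471) = 0.02173 and √(0.1580·0.8420/1031) = 0.01136.
SE(p̂₁ − p̂₂) = √(SE₁² + SE₂²) = √(0.0004721929 + 0.0001290496) = 0.02452, since the two samples are independent.
At 90% confidence z* = 1.645; margin = 1.645 × 0.02452 = 0.04034.
The difference is 0.6660 − 0.1580 = 0.5080, so the interval is 0.5080 ± 0.04034 = (0.468, 0.548).

(0.468, 0.548)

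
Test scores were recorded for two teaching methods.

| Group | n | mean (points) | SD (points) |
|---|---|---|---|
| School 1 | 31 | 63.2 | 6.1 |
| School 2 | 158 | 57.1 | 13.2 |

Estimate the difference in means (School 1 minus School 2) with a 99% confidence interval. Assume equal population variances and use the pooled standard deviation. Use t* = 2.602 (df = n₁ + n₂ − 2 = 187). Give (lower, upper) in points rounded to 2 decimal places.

Pooled variance s_p² = [30·6.1² + 157·13.2²] / (31+158−2) = 152.2566, so s_p = 12.3392.
SE_diff = s_p·√(1/n₁ + 1/n₂) = 12.3392·√(1/31 + 1/158) = 2.4239.
t* = 2.602; margin = 2.602 × 2.4239 = 6.3070.
Difference = 63.2 − 57.1 = 6.1000.
6.1000 ± 6.3070 → (-0.21, 12.41).

(-0.21, 12.41)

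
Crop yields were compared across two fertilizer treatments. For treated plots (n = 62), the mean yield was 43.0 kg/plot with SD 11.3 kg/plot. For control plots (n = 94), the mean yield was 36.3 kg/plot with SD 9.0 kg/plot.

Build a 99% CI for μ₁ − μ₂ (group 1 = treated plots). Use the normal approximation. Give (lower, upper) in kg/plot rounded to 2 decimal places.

Standard errors of each mean: 11.3/√62 = 1.4351 and 9.0/√94 = 0.9283.
SE(x̄₁ − x̄₂) = √(1.4351² + 0.9283²) = 1.7092 for independent samples with unequal variances.
With z* = 2.576, the margin is 2.576 × 1.7092 = 4.4029.
x̄₁ − x̄₂ = 43.0 − 36.3 = 6.7000; the interval is 6.7000 ± 4.4029 = (2.30, 11.10).

(2.30, 11.10)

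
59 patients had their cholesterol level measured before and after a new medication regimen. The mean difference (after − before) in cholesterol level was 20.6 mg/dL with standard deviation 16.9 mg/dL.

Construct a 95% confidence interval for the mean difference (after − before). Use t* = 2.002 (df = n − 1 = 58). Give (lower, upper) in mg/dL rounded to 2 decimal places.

Paired design: SE = s_d/√n = 16.9/√59 = 2.2002.
t* = 2.002; margin of error = 2.002 × 2.2002 = 4.4048.
20.6 ± 4.4048 → (16.20, 25.00).

(16.20, 25.00)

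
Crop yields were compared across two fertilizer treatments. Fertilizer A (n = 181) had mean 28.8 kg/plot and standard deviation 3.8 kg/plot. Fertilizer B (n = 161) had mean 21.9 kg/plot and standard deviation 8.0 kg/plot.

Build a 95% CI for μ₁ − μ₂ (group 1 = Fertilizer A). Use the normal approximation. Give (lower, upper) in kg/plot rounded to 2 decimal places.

(5.55, 8.25)

Per-group SEs: s₁/√n₁ = 3.8/√181 = 0.2825, s₂/√n₂ = 8.0/√161 = 0.6305.
Unpooled SE of the difference: √(0.07980625 + 0.39753025) = 0.6909.
Margin of error = z* · SE = 1.960 × 0.6909 = 1.3542.
x̄₁ − x̄₂ = 28.8 − 21.9 = 6.9000.
CI: 6.9000 ± 1.3542 = (5.55, 8.25).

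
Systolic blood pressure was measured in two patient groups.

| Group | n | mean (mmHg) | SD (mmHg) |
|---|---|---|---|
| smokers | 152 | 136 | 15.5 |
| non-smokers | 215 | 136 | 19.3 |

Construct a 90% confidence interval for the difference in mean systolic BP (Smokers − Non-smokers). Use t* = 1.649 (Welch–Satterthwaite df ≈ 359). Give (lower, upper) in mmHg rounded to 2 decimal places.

(-3.00, 3.00)

SE₁ = s₁/√n₁ = 15.5/√152 = 1.2572; SE₂ = 19.3/√215 = 1.3162.
Independent samples, unequal variances: SE_diff = √(SE₁² + SE₂²) = √(1.58055184 + 1.73238244) = 1.8201.
t* = 1.649, so margin of error = 1.649 × 1.8201 = 3.0013.
Difference in means = 136 − 136 = 0.0000.
0.0000 ± 3.0013 → (-3.00, 3.00).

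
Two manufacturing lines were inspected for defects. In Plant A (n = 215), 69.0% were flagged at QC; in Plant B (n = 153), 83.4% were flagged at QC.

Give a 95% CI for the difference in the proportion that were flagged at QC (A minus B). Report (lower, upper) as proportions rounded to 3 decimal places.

(-0.229, -0.059)

SE₁ = √(p̂₁(1−p̂₁)/n₁) = √(0.6900·0.3100/215) = 0.03154; SE₂ = √(0.8340·0.1660/153) = 0.03008.
Independent samples: SE of the difference = √(SE₁² + SE₂²) = √(0.0009947716 + 0.0009048064) = 0.04358.
z* for 95% confidence is 1.960, so the margin of error is 1.960 × 0.04358 = 0.08542.
Point estimate p̂₁ − p̂₂ = 0.6900 − 0.8340 = -0.1440.
-0.1440 ± 0.08542 → (-0.229, -0.059).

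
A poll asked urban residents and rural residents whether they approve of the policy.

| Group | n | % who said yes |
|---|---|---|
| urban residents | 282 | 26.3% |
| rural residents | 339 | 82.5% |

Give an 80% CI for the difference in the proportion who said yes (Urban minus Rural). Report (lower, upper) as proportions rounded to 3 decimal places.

(-0.605, -0.519)

SE₁ = √(p̂₁(1−p̂₁)/n₁) = √(0.2630·0.7370/282) = 0.02622; SE₂ = √(0.8250·0.1750/339) = 0.02064.
Independent samples: SE of the difference = √(SE₁² + SE₂²) = √(0.0006874884 + 0.0004260096) = 0.03337.
z* for 80% confidence is 1.282, so the margin of error is 1.282 × 0.03337 = 0.04278.
Point estimate p̂₁ − p̂₂ = 0.2630 − 0.8250 = -0.5620.
-0.5620 ± 0.04278 → (-0.605, -0.519).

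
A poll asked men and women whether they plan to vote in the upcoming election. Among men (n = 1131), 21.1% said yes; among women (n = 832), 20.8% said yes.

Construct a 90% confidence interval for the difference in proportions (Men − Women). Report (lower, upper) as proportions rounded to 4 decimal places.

Each SE is √(p̂(1−p̂)/n): √(0.2110·0.7890/1131) = 0.01213 and √(0.2080·0.7920/832) = 0.01407.
SE(p̂₁ − p̂₂) = √(SE₁² + SE₂²) = √(0.0001471369 + 0.0001979649) = 0.01858, since the two samples are independent.
At 90% confidence z* = 1.645; margin = 1.645 × 0.01858 = 0.03056.
The difference is 0.2110 − 0.2080 = 0.0030, so the interval is 0.0030 ± 0.03056 = (-0.0276, 0.0336).

(-0.0276, 0.0336)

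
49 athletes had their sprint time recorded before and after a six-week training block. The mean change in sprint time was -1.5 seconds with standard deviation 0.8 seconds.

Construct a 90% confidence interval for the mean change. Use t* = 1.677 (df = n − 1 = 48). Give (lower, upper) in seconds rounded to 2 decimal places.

Paired design: SE = s_d/√n = 0.8/√49 = 0.1143.
t* = 1.677; margin of error = 1.677 × 0.1143 = 0.1917.
-1.5 ± 0.1917 → (-1.69, -1.31).

(-1.69, -1.31)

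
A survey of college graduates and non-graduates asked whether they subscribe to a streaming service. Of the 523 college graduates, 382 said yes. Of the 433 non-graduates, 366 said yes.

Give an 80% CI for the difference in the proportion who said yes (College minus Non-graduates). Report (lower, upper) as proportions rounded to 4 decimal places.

p̂₁ = 382/523 = 0.7304 and p̂₂ = 366/433 = 0.8453.
SE₁ = √(p̂₁(1−p̂₁)/n₁) = √(0.7304·0.2696/523) = 0.01940; SE₂ = √(0.8453·0.1547/433) = 0.01738.
Independent samples: SE of the difference = √(SE₁² + SE₂²) = √(0.00037636 + 0.0003020644) = 0.02605.
z* for 80% confidence is 1.282, so the margin of error is 1.282 × 0.02605 = 0.03340.
Point estimate p̂₁ − p̂₂ = 0.7304 − 0.8453 = -0.1149.
-0.1149 ± 0.03340 → (-0.1483, -0.0815).

(-0.1483, -0.0815)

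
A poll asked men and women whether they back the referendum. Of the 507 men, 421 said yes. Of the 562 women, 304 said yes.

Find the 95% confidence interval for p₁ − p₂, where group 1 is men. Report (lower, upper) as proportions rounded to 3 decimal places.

Sample proportions: 421/507 = 0.8304, 304/562 = 0.5409.
Each SE is √(p̂(1−p̂)/n): √(0.8304·0.1696/507) = 0.01667 and √(0.5409·0.4591/562) = 0.02102.
SE(p̂₁ − p̂₂) = √(SE₁² + SE₂²) = √(0.0002778889 + 0.0004418404) = 0.02683, since the two samples are independent.
At 95% confidence z* = 1.960; margin = 1.960 × 0.02683 = 0.05259.
The difference is 0.8304 − 0.5409 = 0.2895, so the interval is 0.2895 ± 0.05259 = (0.237, 0.342).

(0.237, 0.342)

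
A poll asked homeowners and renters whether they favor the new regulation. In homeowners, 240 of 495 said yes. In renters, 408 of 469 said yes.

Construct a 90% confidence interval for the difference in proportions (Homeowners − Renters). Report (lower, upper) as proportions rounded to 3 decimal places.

p̂₁ = 240/495 = 0.4848 and p̂₂ = 408/469 = 0.8699.
SE₁ = √(p̂₁(1−p̂₁)/n₁) = √(0.4848·0.5152/495) = 0.02246; SE₂ = √(0.8699·0.1301/469) = 0.01553.
Independent samples: SE of the difference = √(SE₁² + SE₂²) = √(0.0005044516 + 0.0002411809) = 0.02731.
z* for 90% confidence is 1.645, so the margin of error is 1.645 × 0.02731 = 0.04492.
Point estimate p̂₁ − p̂₂ = 0.4848 − 0.8699 = -0.3851.
-0.3851 ± 0.04492 → (-0.430, -0.340).

(-0.430, -0.340)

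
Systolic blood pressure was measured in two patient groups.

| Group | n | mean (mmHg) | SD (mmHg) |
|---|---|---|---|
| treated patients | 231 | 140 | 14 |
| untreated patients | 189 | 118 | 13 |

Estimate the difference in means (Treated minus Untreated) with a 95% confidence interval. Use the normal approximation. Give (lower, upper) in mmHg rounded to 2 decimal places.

(19.41, 24.59)

SE₁ = s₁/√n₁ = 14/√231 = 0.9211; SE₂ = 13/√189 = 0.9456.
Independent samples, unequal variances: SE_diff = √(SE₁² + SE₂²) = √(0.84842521 + 0.89415936) = 1.3201.
z* = 1.960, so margin of error = 1.960 × 1.3201 = 2.5874.
Difference in means = 140 − 118 = 22.0000.
22.0000 ± 2.5874 → (19.41, 24.59).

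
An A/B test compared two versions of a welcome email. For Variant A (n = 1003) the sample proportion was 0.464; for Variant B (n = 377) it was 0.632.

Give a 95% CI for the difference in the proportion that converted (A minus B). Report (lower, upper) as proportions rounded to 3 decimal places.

(-0.226, -0.110)

SE₁ = √(p̂₁(1−p̂₁)/n₁) = √(0.4640·0.5360/1003) = 0.01575; SE₂ = √(0.6320·0.3680/377) = 0.02484.
Independent samples: SE of the difference = √(SE₁² + SE₂²) = √(0.0002480625 + 0.0006170256) = 0.02941.
z* for 95% confidence is 1.960, so the margin of error is 1.960 × 0.02941 = 0.05764.
Point estimate p̂₁ − p̂₂ = 0.4640 − 0.6320 = -0.1680.
-0.1680 ± 0.05764 → (-0.226, -0.110).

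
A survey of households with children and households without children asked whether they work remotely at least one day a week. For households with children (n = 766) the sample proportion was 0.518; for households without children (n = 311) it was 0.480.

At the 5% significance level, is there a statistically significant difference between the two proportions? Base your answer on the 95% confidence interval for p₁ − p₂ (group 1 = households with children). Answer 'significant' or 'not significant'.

not significant

SE₁ = √(p̂₁(1−p̂₁)/n₁) = √(0.5180·0.4820/766) = 0.01805; SE₂ = √(0.4800·0.5200/311) = 0.02833.
Independent samples: SE of the difference = √(SE₁² + SE₂²) = √(0.0003258025 + 0.0008025889) = 0.03359.
z* for 95% confidence is 1.960, so the margin of error is 1.960 × 0.03359 = 0.06584.
Point estimate p̂₁ − p̂₂ = 0.5180 − 0.4800 = 0.0380.
0.0380 ± 0.06584 → (-0.02784, 0.10384).
The interval (-0.02784, 0.10384) contains 0, so the difference is not significant.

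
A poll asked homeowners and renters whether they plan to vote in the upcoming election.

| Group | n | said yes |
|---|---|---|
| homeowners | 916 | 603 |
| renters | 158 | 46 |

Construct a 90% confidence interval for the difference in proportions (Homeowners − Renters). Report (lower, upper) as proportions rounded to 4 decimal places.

(0.3024, 0.4320)

Sample proportions: 603/916 = 0.6583, 46/158 = 0.2911.
Each SE is √(p̂(1−p̂)/n): √(0.6583·0.3417/916) = 0.01567 and √(0.2911·0.7089/158) = 0.03614.
SE(p̂₁ − p̂₂) = √(SE₁² + SE₂²) = √(0.0002455489 + 0.0013060996) = 0.03939, since the two samples are independent.
At 90% confidence z* = 1.645; margin = 1.645 × 0.03939 = 0.06480.
The difference is 0.6583 − 0.2911 = 0.3672, so the interval is 0.3672 ± 0.06480 = (0.3024, 0.4320).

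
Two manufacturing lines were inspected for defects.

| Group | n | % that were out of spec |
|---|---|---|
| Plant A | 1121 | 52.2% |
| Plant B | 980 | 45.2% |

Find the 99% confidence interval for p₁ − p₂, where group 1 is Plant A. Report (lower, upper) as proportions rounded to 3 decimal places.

(0.014, 0.126)

Each SE is √(p̂(1−p̂)/n): √(0.5220·0.4780/1121) = 0.01492 and √(0.4520·0.5480/980) = 0.01590.
SE(p̂₁ − p̂₂) = √(SE₁² + SE₂²) = √(0.0002226064 + 0.00025281) = 0.02180, since the two samples are independent.
At 99% confidence z* = 2.576; margin = 2.576 × 0.02180 = 0.05616.
The difference is 0.5220 − 0.4520 = 0.0700, so the interval is 0.0700 ± 0.05616 = (0.014, 0.126).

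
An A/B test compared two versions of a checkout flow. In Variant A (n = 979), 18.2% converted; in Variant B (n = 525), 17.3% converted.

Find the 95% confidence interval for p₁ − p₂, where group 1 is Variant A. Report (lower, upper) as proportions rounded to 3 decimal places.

SE₁ = √(p̂₁(1−p̂₁)/n₁) = √(0.1820·0.8180/979) = 0.01233; SE₂ = √(0.1730·0.8270/525) = 0.01651.
Independent samples: SE of the difference = √(SE₁² + SE₂²) = √(0.0001520289 + 0.0002725801) = 0.02061.
z* for 95% confidence is 1.960, so the margin of error is 1.960 × 0.02061 = 0.04040.
Point estimate p̂₁ − p̂₂ = 0.1820 − 0.1730 = 0.0090.
0.0090 ± 0.04040 → (-0.031, 0.049).

(-0.031, 0.049)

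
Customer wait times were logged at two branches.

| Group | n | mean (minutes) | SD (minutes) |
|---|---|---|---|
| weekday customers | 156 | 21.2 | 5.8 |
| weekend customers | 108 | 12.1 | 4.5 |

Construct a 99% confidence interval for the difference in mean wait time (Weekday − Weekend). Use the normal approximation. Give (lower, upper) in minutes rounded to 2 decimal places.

(7.46, 10.74)

SE₁ = s₁/√n₁ = 5.8/√156 = 0.4644; SE₂ = 4.5/√108 = 0.4330.
Independent samples, unequal variances: SE_diff = √(SE₁² + SE₂²) = √(0.21566736 + 0.187489) = 0.6349.
z* = 2.576, so margin of error = 2.576 × 0.6349 = 1.6355.
Difference in means = 21.2 − 12.1 = 9.1000.
9.1000 ± 1.6355 → (7.46, 10.74).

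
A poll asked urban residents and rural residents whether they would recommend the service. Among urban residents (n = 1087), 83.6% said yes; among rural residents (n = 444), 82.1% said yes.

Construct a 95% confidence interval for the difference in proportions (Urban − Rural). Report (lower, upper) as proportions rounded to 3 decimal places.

(-0.027, 0.057)

SE₁ = √(p̂₁(1−p̂₁)/n₁) = √(0.8360·0.1640/1087) = 0.01123; SE₂ = √(0.8210·0.1790/444) = 0.01819.
Independent samples: SE of the difference = √(SE₁² + SE₂²) = √(0.0001261129 + 0.0003308761) = 0.02138.
z* for 95% confidence is 1.960, so the margin of error is 1.960 × 0.02138 = 0.04190.
Point estimate p̂₁ − p̂₂ = 0.8360 − 0.8210 = 0.0150.
0.0150 ± 0.04190 → (-0.027, 0.057).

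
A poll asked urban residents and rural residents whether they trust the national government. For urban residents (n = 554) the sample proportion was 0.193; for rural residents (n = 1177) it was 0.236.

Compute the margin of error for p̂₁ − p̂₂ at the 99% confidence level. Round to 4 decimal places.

The two standard errors are √(0.1930×0.8070/554) = 0.01677 and √(0.2360×0.7640/1177) = 0.01238.
Because the samples are independent, SE_diff = √(0.01677² + 0.01238²) = 0.02084.
Using z* = 2.576 for 99%, ME = 2.576 × 0.02084 = 0.05368.

0.0537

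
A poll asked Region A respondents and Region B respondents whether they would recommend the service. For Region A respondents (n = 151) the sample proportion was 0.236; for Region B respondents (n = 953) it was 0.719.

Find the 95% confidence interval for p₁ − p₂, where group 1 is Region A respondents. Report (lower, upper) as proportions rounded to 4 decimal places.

(-0.5565, -0.4095)

Each SE is √(p̂(1−p̂)/n): √(0.2360·0.7640/151) = 0.03456 and √(0.7190·0.2810/953) = 0.01456.
SE(p̂₁ − p̂₂) = √(SE₁² + SE₂²) = √(0.0011943936 + 0.0002119936) = 0.03750, since the two samples are independent.
At 95% confidence z* = 1.960; margin = 1.960 × 0.03750 = 0.07350.
The difference is 0.2360 − 0.7190 = -0.4830, so the interval is -0.4830 ± 0.07350 = (-0.5565, -0.4095).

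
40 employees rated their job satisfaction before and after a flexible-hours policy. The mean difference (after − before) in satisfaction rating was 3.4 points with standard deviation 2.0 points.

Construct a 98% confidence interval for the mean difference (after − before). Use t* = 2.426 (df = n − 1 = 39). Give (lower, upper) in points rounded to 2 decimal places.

(2.63, 4.17)

Paired design: SE = s_d/√n = 2.0/√40 = 0.3162.
t* = 2.426; margin of error = 2.426 × 0.3162 = 0.7671.
3.4 ± 0.7671 → (2.63, 4.17).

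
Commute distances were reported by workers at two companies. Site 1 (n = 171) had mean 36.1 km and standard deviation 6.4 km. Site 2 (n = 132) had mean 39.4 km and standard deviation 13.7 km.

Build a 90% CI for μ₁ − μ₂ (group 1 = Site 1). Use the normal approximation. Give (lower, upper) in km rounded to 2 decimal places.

(-5.42, -1.18)

Per-group SEs: s₁/√n₁ = 6.4/√171 = 0.4894, s₂/√n₂ = 13.7/√132 = 1.1924.
Unpooled SE of the difference: √(0.23951236 + 1.42181776) = 1.2889.
Margin of error = z* · SE = 1.645 × 1.2889 = 2.1202.
x̄₁ − x̄₂ = 36.1 − 39.4 = -3.3000.
CI: -3.3000 ± 2.1202 = (-5.42, -1.18).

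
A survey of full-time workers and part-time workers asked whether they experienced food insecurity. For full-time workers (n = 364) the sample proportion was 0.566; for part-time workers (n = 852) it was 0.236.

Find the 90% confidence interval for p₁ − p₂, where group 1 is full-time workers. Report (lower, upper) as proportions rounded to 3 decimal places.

(0.281, 0.379)

Each SE is √(p̂(1−p̂)/n): √(0.5660·0.4340/364) = 0.02598 and √(0.2360·0.7640/852) = 0.01455.
SE(p̂₁ − p̂₂) = √(SE₁² + SE₂²) = √(0.0006749604 + 0.0002117025) = 0.02978, since the two samples are independent.
At 90% confidence z* = 1.645; margin = 1.645 × 0.02978 = 0.04899.
The difference is 0.5660 − 0.2360 = 0.3300, so the interval is 0.3300 ± 0.04899 = (0.281, 0.379).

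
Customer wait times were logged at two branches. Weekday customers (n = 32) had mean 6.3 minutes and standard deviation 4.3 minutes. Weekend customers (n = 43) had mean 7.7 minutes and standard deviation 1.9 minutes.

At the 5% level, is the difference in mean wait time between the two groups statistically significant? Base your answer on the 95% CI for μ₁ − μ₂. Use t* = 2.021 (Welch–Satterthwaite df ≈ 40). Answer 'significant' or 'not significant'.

Standard errors of each mean: 4.3/√32 = 0.7601 and 1.9/√43 = 0.2897.
SE(x̄₁ − x̄₂) = √(0.7601² + 0.2897²) = 0.8134 for independent samples with unequal variances.
With t* = 2.021, the margin is 2.021 × 0.8134 = 1.6439.
x̄₁ − x̄₂ = 6.3 − 7.7 = -1.4000; the interval is -1.4000 ± 1.6439 = (-3.0439, 0.2439).
The interval (-3.0439, 0.2439) contains 0, so the difference is not significant.

not significant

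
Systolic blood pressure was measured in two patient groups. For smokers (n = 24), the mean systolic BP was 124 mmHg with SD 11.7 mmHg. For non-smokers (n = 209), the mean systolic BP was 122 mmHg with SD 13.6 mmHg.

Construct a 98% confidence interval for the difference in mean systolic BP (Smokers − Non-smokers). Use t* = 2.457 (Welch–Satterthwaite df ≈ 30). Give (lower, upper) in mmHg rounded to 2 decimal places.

(-4.31, 8.31)

SE₁ = s₁/√n₁ = 11.7/√24 = 2.3883; SE₂ = 13.6/√209 = 0.9407.
Independent samples, unequal variances: SE_diff = √(SE₁² + SE₂²) = √(5.70397689 + 0.88491649) = 2.5669.
t* = 2.457, so margin of error = 2.457 × 2.5669 = 6.3069.
Difference in means = 124 − 122 = 2.0000.
2.0000 ± 6.3069 → (-4.31, 8.31).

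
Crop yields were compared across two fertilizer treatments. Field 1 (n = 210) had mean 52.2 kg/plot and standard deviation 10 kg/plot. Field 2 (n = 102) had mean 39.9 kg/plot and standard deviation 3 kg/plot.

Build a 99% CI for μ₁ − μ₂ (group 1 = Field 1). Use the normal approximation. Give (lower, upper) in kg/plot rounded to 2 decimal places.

Standard errors of each mean: 10/√210 = 0.6901 and 3/√102 = 0.2970.
SE(x̄₁ − x̄₂) = √(0.6901² + 0.2970²) = 0.7513 for independent samples with unequal variances.
With z* = 2.576, the margin is 2.576 × 0.7513 = 1.9353.
x̄₁ − x̄₂ = 52.2 − 39.9 = 12.3000; the interval is 12.3000 ± 1.9353 = (10.36, 14.24).

(10.36, 14.24)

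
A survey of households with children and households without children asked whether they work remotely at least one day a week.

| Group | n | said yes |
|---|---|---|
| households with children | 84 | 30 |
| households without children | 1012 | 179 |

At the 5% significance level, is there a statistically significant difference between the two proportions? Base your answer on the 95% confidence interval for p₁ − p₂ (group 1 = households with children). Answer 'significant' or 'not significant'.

First, p̂₁ = 30/84 = 0.3571; p̂₂ = 179/1012 = 0.1769.
The two standard errors are √(0.3571×0.6429/84) = 0.05228 and √(0.1769×0.8231/1012) = 0.01199.
Because the samples are independent, SE_diff = √(0.05228² + 0.01199²) = 0.05364.
Using z* = 1.960 for 95%, ME = 1.960 × 0.05364 = 0.10513.
p̂₁ − p̂₂ = 0.1802; interval 0.1802 ± 0.10513 gives (0.07507, 0.28533).
The interval (0.07507, 0.28533) does not contain 0, so the difference is significant.

significant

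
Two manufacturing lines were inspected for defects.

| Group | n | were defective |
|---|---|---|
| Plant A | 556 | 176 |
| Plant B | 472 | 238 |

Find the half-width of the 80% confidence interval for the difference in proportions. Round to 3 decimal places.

p̂₁ = 176/556 = 0.3165 and p̂₂ = 238/472 = 0.5042.
SE₁ = √(p̂₁(1−p̂₁)/n₁) = √(0.3165·0.6835/556) = 0.01973; SE₂ = √(0.5042·0.4958/472) = 0.02301.
Independent samples: SE of the difference = √(SE₁² + SE₂²) = √(0.0003892729 + 0.0005294601) = 0.03031.
z* for 80% confidence is 1.282, so the margin of error is 1.282 × 0.03031 = 0.03886.

0.039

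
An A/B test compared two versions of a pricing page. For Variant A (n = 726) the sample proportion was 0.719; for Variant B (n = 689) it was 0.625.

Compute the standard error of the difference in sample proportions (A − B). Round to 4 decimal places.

0.0249

Each SE is √(p̂(1−p̂)/n): √(0.7190·0.2810/726) = 0.01668 and √(0.6250·0.3750/689) = 0.01844.
SE(p̂₁ − p̂₂) = √(SE₁² + SE₂²) = √(0.0002782224 + 0.0003400336) = 0.02486, since the two samples are independent.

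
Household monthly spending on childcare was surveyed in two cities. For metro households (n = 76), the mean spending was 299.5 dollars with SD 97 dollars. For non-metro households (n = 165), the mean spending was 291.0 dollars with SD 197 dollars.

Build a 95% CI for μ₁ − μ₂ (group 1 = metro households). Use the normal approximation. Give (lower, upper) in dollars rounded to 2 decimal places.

(-28.64, 45.64)

Standard errors of each mean: 97/√76 = 11.1267 and 197/√165 = 15.3364.
SE(x̄₁ − x̄₂) = √(11.1267² + 15.3364²) = 18.9475 for independent samples with unequal variances.
With z* = 1.960, the margin is 1.960 × 18.9475 = 37.1371.
x̄₁ − x̄₂ = 299.5 − 291.0 = 8.5000; the interval is 8.5000 ± 37.1371 = (-28.64, 45.64).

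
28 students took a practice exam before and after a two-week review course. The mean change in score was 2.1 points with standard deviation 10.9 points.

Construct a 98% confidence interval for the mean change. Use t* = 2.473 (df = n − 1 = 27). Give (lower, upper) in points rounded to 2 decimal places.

(-2.99, 7.19)

This is a matched-pairs design, so SE = s_d/√n = 10.9/√28 = 2.0599.
Margin = 2.473 × 2.0599 = 5.0941; the interval is 2.1 ± 5.0941 = (-2.99, 7.19).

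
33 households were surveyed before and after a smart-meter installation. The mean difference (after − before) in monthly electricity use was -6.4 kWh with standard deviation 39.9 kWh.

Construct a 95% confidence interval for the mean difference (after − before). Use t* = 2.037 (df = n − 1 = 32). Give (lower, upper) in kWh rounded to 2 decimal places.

This is a matched-pairs design, so SE = s_d/√n = 39.9/√33 = 6.9457.
Margin = 2.037 × 6.9457 = 14.1484; the interval is -6.4 ± 14.1484 = (-20.55, 7.75).

(-20.55, 7.75)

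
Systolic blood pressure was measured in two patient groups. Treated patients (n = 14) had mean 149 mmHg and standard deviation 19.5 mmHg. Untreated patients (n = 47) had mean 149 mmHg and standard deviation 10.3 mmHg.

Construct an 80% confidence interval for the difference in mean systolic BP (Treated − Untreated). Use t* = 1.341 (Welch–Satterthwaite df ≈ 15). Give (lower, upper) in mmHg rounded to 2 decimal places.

(-7.27, 7.27)

Per-group SEs: s₁/√n₁ = 19.5/√14 = 5.2116, s₂/√n₂ = 10.3/√47 = 1.5024.
Unpooled SE of the difference: √(27.16077456 + 2.25720576) = 5.4238.
Margin of error = t* · SE = 1.341 × 5.4238 = 7.2733.
x̄₁ − x̄₂ = 149 − 149 = 0.0000.
CI: 0.0000 ± 7.2733 = (-7.27, 7.27).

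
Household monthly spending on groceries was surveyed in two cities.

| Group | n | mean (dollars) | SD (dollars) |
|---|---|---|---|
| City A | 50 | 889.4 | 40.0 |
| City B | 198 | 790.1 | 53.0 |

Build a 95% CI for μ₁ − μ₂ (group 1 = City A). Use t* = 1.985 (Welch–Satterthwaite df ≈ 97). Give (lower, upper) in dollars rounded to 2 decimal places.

Per-group SEs: s₁/√n₁ = 40.0/√50 = 5.6569, s₂/√n₂ = 53.0/√198 = 3.7665.
Unpooled SE of the difference: √(32.00051761 + 14.18652225) = 6.7961.
Margin of error = t* · SE = 1.985 × 6.7961 = 13.4903.
x̄₁ − x̄₂ = 889.4 − 790.1 = 99.3000.
CI: 99.3000 ± 13.4903 = (85.81, 112.79).

(85.81, 112.79)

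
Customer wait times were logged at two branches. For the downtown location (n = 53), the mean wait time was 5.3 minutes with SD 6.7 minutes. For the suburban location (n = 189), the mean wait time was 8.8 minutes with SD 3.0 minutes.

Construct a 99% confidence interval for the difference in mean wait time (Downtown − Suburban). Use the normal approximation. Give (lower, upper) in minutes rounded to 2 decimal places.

SE₁ = s₁/√n₁ = 6.7/√53 = 0.9203; SE₂ = 3.0/√189 = 0.2182.
Independent samples, unequal variances: SE_diff = √(SE₁² + SE₂²) = √(0.84695209 + 0.04761124) = 0.9458.
z* = 2.576, so margin of error = 2.576 × 0.9458 = 2.4364.
Difference in means = 5.3 − 8.8 = -3.5000.
-3.5000 ± 2.4364 → (-5.94, -1.06).

(-5.94, -1.06)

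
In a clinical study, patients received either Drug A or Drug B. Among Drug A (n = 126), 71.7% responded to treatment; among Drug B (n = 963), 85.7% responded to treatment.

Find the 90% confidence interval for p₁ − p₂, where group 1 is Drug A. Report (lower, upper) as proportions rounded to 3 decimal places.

(-0.209, -0.071)

The two standard errors are √(0.7170×0.2830/126) = 0.04013 and √(0.8570×0.1430/963) = 0.01128.
Because the samples are independent, SE_diff = √(0.04013² + 0.01128²) = 0.04169.
Using z* = 1.645 for 90%, ME = 1.645 × 0.04169 = 0.06858.
p̂₁ − p̂₂ = -0.1400; interval -0.1400 ± 0.06858 gives (-0.209, -0.071).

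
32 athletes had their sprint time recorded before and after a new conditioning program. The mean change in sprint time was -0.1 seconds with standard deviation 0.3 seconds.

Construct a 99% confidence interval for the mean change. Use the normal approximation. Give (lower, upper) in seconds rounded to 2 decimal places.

This is a matched-pairs design, so SE = s_d/√n = 0.3/√32 = 0.0530.
Margin = 2.576 × 0.0530 = 0.1365; the interval is -0.1 ± 0.1365 = (-0.24, 0.04).

(-0.24, 0.04)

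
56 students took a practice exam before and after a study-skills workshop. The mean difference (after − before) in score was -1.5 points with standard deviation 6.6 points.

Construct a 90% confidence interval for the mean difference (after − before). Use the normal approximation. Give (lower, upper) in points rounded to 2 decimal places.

This is a matched-pairs design, so SE = s_d/√n = 6.6/√56 = 0.8820.
Margin = 1.645 × 0.8820 = 1.4509; the interval is -1.5 ± 1.4509 = (-2.95, -0.05).

(-2.95, -0.05)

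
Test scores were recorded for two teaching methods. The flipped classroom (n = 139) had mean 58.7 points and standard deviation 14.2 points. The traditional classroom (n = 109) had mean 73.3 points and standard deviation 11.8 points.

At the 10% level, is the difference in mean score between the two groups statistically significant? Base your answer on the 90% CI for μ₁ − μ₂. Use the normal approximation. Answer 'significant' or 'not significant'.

significant

Per-group SEs: s₁/√n₁ = 14.2/√139 = 1.2044, s₂/√n₂ = 11.8/√109 = 1.1302.
Unpooled SE of the difference: √(1.45057936 + 1.27735204) = 1.6516.
Margin of error = z* · SE = 1.645 × 1.6516 = 2.7169.
x̄₁ − x̄₂ = 58.7 − 73.3 = -14.6000.
CI: -14.6000 ± 2.7169 = (-17.3169, -11.8831).
The interval (-17.3169, -11.8831) does not contain 0, so the difference is significant.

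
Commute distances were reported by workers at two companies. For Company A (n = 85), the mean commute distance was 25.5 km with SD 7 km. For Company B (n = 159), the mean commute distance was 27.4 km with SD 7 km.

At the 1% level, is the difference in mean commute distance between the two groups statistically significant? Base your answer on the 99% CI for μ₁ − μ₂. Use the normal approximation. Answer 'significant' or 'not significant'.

SE₁ = s₁/√n₁ = 7/√85 = 0.7593; SE₂ = 7/√159 = 0.5551.
Independent samples, unequal variances: SE_diff = √(SE₁² + SE₂²) = √(0.57653649 + 0.30813601) = 0.9406.
z* = 2.576, so margin of error = 2.576 × 0.9406 = 2.4230.
Difference in means = 25.5 − 27.4 = -1.9000.
-1.9000 ± 2.4230 → (-4.3230, 0.5230).
The interval (-4.3230, 0.5230) contains 0, so the difference is not significant.

not significant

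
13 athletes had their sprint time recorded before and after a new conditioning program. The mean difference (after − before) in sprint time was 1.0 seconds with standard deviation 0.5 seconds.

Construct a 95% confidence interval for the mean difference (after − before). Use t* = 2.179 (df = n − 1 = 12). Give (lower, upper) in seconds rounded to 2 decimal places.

This is a matched-pairs design, so SE = s_d/√n = 0.5/√13 = 0.1387.
Margin = 2.179 × 0.1387 = 0.3022; the interval is 1.0 ± 0.3022 = (0.70, 1.30).

(0.70, 1.30)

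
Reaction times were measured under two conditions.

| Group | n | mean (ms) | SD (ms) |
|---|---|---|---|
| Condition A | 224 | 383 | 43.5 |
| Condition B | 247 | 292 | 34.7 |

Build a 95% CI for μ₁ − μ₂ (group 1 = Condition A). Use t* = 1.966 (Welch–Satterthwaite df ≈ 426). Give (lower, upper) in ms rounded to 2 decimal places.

(83.82, 98.18)

SE₁ = s₁/√n₁ = 43.5/√224 = 2.9065; SE₂ = 34.7/√247 = 2.2079.
Independent samples, unequal variances: SE_diff = √(SE₁² + SE₂²) = √(8.44774225 + 4.87482241) = 3.6500.
t* = 1.966, so margin of error = 1.966 × 3.6500 = 7.1759.
Difference in means = 383 − 292 = 91.0000.
91.0000 ± 7.1759 → (83.82, 98.18).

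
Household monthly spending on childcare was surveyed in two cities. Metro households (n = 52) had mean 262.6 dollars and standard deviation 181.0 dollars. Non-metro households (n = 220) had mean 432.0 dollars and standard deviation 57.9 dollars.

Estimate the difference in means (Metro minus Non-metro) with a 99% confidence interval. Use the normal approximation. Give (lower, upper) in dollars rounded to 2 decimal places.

(-234.84, -103.96)

Standard errors of each mean: 181.0/√52 = 25.1002 and 57.9/√220 = 3.9036.
SE(x̄₁ − x̄₂) = √(25.1002² + 3.9036²) = 25.4019 for independent samples with unequal variances.
With z* = 2.576, the margin is 2.576 × 25.4019 = 65.4353.
x̄₁ − x̄₂ = 262.6 − 432.0 = -169.4000; the interval is -169.4000 ± 65.4353 = (-234.84, -103.96).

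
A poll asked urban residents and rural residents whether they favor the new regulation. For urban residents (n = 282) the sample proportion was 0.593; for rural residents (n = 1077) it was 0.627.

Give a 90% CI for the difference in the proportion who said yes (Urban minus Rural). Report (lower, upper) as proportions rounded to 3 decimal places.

SE₁ = √(p̂₁(1−p̂₁)/n₁) = √(0.5930·0.4070/282) = 0.02925; SE₂ = √(0.6270·0.3730/1077) = 0.01474.
Independent samples: SE of the difference = √(SE₁² + SE₂²) = √(0.0008555625 + 0.0002172676) = 0.03275.
z* for 90% confidence is 1.645, so the margin of error is 1.645 × 0.03275 = 0.05387.
Point estimate p̂₁ − p̂₂ = 0.5930 − 0.6270 = -0.0340.
-0.0340 ± 0.05387 → (-0.088, 0.020).

(-0.088, 0.020)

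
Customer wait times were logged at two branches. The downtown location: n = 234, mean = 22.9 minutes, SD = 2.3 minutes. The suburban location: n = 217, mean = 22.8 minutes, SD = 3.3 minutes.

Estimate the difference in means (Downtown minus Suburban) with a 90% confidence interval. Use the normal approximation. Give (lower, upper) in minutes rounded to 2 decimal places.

Per-group SEs: s₁/√n₁ = 2.3/√234 = 0.1504, s₂/√n₂ = 3.3/√217 = 0.2240.
Unpooled SE of the difference: √(0.02262016 + 0.050176) = 0.2698.
Margin of error = z* · SE = 1.645 × 0.2698 = 0.4438.
x̄₁ − x̄₂ = 22.9 − 22.8 = 0.1000.
CI: 0.1000 ± 0.4438 = (-0.34, 0.54).

(-0.34, 0.54)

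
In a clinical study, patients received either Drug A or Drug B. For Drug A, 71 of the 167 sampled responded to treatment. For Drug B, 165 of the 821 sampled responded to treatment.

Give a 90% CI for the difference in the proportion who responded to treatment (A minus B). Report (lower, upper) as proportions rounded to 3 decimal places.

(0.157, 0.291)

p̂₁ = 71/167 = 0.4251 and p̂₂ = 165/821 = 0.2010.
SE₁ = √(p̂₁(1−p̂₁)/n₁) = √(0.4251·0.5749/167) = 0.03825; SE₂ = √(0.2010·0.7990/821) = 0.01399.
Independent samples: SE of the difference = √(SE₁² + SE₂²) = √(0.0014630625 + 0.0001957201) = 0.04073.
z* for 90% confidence is 1.645, so the margin of error is 1.645 × 0.04073 = 0.06700.
Point estimate p̂₁ − p̂₂ = 0.4251 − 0.2010 = 0.2241.
0.2241 ± 0.06700 → (0.157, 0.291).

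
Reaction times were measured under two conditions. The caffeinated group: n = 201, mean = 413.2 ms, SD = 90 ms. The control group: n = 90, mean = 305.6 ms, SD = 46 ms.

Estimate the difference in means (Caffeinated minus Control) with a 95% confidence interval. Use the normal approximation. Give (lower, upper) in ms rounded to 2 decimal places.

(91.94, 123.26)

Per-group SEs: s₁/√n₁ = 90/√201 = 6.3481, s₂/√n₂ = 46/√90 = 4.8488.
Unpooled SE of the difference: √(40.29837361 + 23.51086144) = 7.9881.
Margin of error = z* · SE = 1.960 × 7.9881 = 15.6567.
x̄₁ − x̄₂ = 413.2 − 305.6 = 107.6000.
CI: 107.6000 ± 15.6567 = (91.94, 123.26).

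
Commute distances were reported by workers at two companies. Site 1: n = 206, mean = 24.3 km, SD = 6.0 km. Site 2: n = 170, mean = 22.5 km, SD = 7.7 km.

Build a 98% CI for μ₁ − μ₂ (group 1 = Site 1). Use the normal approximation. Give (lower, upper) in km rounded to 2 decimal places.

Standard errors of each mean: 6.0/√206 = 0.4180 and 7.7/√170 = 0.5906.
SE(x̄₁ − x̄₂) = √(0.4180² + 0.5906²) = 0.7236 for independent samples with unequal variances.
With z* = 2.326, the margin is 2.326 × 0.7236 = 1.6831.
x̄₁ − x̄₂ = 24.3 − 22.5 = 1.8000; the interval is 1.8000 ± 1.6831 = (0.12, 3.48).

(0.12, 3.48)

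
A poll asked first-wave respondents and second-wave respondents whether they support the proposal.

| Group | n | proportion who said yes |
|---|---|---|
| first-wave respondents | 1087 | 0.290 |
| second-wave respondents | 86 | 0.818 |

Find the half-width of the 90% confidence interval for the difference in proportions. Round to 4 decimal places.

The two standard errors are √(0.2900×0.7100/1087) = 0.01376 and √(0.8180×0.1820/86) = 0.04161.
Because the samples are independent, SE_diff = √(0.01376² + 0.04161²) = 0.04383.
Using z* = 1.645 for 90%, ME = 1.645 × 0.04383 = 0.07210.

0.0721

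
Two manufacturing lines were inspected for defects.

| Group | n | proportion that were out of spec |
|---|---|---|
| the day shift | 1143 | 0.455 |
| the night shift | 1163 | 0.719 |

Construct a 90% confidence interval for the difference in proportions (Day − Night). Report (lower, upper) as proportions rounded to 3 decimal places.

(-0.297, -0.231)

Each SE is √(p̂(1−p̂)/n): √(0.4550·0.5450/1143) = 0.01473 and √(0.7190·0.2810/1163) = 0.01318.
SE(p̂₁ − p̂₂) = √(SE₁² + SE₂²) = √(0.0002169729 + 0.0001737124) = 0.01977, since the two samples are independent.
At 90% confidence z* = 1.645; margin = 1.645 × 0.01977 = 0.03252.
The difference is 0.4550 − 0.7190 = -0.2640, so the interval is -0.2640 ± 0.03252 = (-0.297, -0.231).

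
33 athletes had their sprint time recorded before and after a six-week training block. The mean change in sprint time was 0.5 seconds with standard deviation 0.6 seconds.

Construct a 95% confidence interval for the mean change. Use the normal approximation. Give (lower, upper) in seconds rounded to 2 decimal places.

This is a matched-pairs design, so SE = s_d/√n = 0.6/√33 = 0.1044.
Margin = 1.960 × 0.1044 = 0.2046; the interval is 0.5 ± 0.2046 = (0.30, 0.70).

(0.30, 0.70)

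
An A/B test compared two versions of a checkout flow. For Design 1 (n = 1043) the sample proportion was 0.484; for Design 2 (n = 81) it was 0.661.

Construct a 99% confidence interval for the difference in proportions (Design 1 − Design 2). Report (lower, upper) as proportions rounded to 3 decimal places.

SE₁ = √(p̂₁(1−p̂₁)/n₁) = √(0.4840·0.5160/1043) = 0.01547; SE₂ = √(0.6610·0.3390/81) = 0.05260.
Independent samples: SE of the difference = √(SE₁² + SE₂²) = √(0.0002393209 + 0.00276676) = 0.05483.
z* for 99% confidence is 2.576, so the margin of error is 2.576 × 0.05483 = 0.14124.
Point estimate p̂₁ − p̂₂ = 0.4840 − 0.6610 = -0.1770.
-0.1770 ± 0.14124 → (-0.318, -0.036).

(-0.318, -0.036)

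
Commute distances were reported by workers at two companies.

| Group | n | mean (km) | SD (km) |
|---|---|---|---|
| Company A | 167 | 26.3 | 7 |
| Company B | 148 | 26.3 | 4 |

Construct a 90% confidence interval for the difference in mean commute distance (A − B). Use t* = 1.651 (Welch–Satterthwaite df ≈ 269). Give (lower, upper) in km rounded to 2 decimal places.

(-1.05, 1.05)

SE₁ = s₁/√n₁ = 7/√167 = 0.5417; SE₂ = 4/√148 = 0.3288.
Independent samples, unequal variances: SE_diff = √(SE₁² + SE₂²) = √(0.29343889 + 0.10810944) = 0.6337.
t* = 1.651, so margin of error = 1.651 × 0.6337 = 1.0462.
Difference in means = 26.3 − 26.3 = 0.0000.
0.0000 ± 1.0462 → (-1.05, 1.05).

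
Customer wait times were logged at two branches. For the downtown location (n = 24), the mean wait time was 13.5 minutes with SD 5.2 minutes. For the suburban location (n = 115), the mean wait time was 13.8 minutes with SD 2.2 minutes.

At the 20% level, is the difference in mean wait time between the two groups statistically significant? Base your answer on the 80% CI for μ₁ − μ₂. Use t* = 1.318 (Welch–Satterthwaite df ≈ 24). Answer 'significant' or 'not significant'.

not significant

SE₁ = s₁/√n₁ = 5.2/√24 = 1.0614; SE₂ = 2.2/√115 = 0.2052.
Independent samples, unequal variances: SE_diff = √(SE₁² + SE₂²) = √(1.12656996 + 0.04210704) = 1.0811.
t* = 1.318, so margin of error = 1.318 × 1.0811 = 1.4249.
Difference in means = 13.5 − 13.8 = -0.3000.
-0.3000 ± 1.4249 → (-1.7249, 1.1249).
The interval (-1.7249, 1.1249) contains 0, so the difference is not significant.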